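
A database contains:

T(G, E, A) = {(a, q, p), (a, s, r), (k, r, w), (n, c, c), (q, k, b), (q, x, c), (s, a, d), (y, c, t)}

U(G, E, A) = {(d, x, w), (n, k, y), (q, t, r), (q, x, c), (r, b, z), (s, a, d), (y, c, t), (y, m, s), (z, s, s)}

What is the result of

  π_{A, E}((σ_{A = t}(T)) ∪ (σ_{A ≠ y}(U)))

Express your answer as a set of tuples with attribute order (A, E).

{(c, x), (d, a), (r, t), (s, m), (s, s), (t, c), (w, x), (z, b)}

Selection A = t: {(y, c, t)}
Selection A ≠ y: {(d, x, w), (q, t, r), (q, x, c), (r, b, z), (s, a, d), (y, c, t), (y, m, s), (z, s, s)}
Set union of the two operands is {(d, x, w), (q, t, r), (q, x, c), (r, b, z), (s, a, d), (y, c, t), (y, m, s), (z, s, s)}.
π_{A, E} gives {(c, x), (d, a), (r, t), (s, m), (s, s), (t, c), (w, x), (z, b)}.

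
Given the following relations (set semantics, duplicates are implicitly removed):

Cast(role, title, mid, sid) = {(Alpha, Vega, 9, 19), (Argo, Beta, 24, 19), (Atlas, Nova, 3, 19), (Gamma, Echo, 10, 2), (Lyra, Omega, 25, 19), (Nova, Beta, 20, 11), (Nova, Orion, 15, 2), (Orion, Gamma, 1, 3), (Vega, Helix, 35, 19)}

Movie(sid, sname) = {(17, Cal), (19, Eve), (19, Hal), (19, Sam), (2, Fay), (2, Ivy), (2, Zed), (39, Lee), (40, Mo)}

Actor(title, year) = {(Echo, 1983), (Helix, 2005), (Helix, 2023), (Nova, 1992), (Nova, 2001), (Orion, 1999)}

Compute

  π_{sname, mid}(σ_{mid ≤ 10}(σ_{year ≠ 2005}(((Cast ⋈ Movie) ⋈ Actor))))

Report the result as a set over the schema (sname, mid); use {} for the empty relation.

Joining Cast and Movie on sid yields {(Alpha, Vega, 9, 19, Eve), (Alpha, Vega, 9, 19, Hal), (Alpha, Vega, 9, 19, Sam), (Argo, Beta, 24, 19, Eve), (Argo, Beta, 24, 19, Hal), (Argo, Beta, 24, 19, Sam), (Atlas, Nova, 3, 19, Eve), (Atlas, Nova, 3, 19, Hal), (Atlas, Nova, 3, 19, Sam), (Gamma, Echo, 10, 2, Fay), (Gamma, Echo, 10, 2, Ivy), (Gamma, Echo, 10, 2, Zed), (Lyra, Omega, 25, 19, Eve), (Lyra, Omega, 25, 19, Hal), (Lyra, Omega, 25, 19, Sam), (Nova, Orion, 15, 2, Fay), (Nova, Orion, 15, 2, Ivy), (Nova, Orion, 15, 2, Zed), (Vega, Helix, 35, 19, Eve), (Vega, Helix, 35, 19, Hal), (Vega, Helix, 35, 19, Sam)}.
Joining (Cast ⋈ Movie) and Actor on title yields {(Atlas, Nova, 3, 19, Eve, 1992), (Atlas, Nova, 3, 19, Eve, 2001), (Atlas, Nova, 3, 19, Hal, 1992), (Atlas, Nova, 3, 19, Hal, 2001), (Atlas, Nova, 3, 19, Sam, 1992), (Atlas, Nova, 3, 19, Sam, 2001), (Gamma, Echo, 10, 2, Fay, 1983), (Gamma, Echo, 10, 2, Ivy, 1983), (Gamma, Echo, 10, 2, Zed, 1983), (Nova, Orion, 15, 2, Fay, 1999), (Nova, Orion, 15, 2, Ivy, 1999), (Nova, Orion, 15, 2, Zed, 1999), (Vega, Helix, 35, 19, Eve, 2005), (Vega, Helix, 35, 19, Eve, 2023), (Vega, Helix, 35, 19, Hal, 2005), (Vega, Helix, 35, 19, Hal, 2023), (Vega, Helix, 35, 19, Sam, 2005), (Vega, Helix, 35, 19, Sam, 2023)}.
σ[year ≠ 2005]: keep tuples satisfying year ≠ 2005 → {(Atlas, Nova, 3, 19, Eve, 1992), (Atlas, Nova, 3, 19, Eve, 2001), (Atlas, Nova, 3, 19, Hal, 1992), (Atlas, Nova, 3, 19, Hal, 2001), (Atlas, Nova, 3, 19, Sam, 1992), (Atlas, Nova, 3, 19, Sam, 2001), (Gamma, Echo, 10, 2, Fay, 1983), (Gamma, Echo, 10, 2, Ivy, 1983), (Gamma, Echo, 10, 2, Zed, 1983), (Nova, Orion, 15, 2, Fay, 1999), (Nova, Orion, 15, 2, Ivy, 1999), (Nova, Orion, 15, 2, Zed, 1999), (Vega, Helix, 35, 19, Eve, 2023), (Vega, Helix, 35, 19, Hal, 2023), (Vega, Helix, 35, 19, Sam, 2023)}
σ[mid ≤ 10]: keep tuples satisfying mid ≤ 10 → {(Atlas, Nova, 3, 19, Eve, 1992), (Atlas, Nova, 3, 19, Eve, 2001), (Atlas, Nova, 3, 19, Hal, 1992), (Atlas, Nova, 3, 19, Hal, 2001), (Atlas, Nova, 3, 19, Sam, 1992), (Atlas, Nova, 3, 19, Sam, 2001), (Gamma, Echo, 10, 2, Fay, 1983), (Gamma, Echo, 10, 2, Ivy, 1983), (Gamma, Echo, 10, 2, Zed, 1983)}
Projecting to sname, mid (3 duplicate(s) eliminated): {(Eve, 3), (Fay, 10), (Hal, 3), (Ivy, 10), (Sam, 3), (Zed, 10)}

{(Eve, 3), (Fay, 10), (Hal, 3), (Ivy, 10), (Sam, 3), (Zed, 10)}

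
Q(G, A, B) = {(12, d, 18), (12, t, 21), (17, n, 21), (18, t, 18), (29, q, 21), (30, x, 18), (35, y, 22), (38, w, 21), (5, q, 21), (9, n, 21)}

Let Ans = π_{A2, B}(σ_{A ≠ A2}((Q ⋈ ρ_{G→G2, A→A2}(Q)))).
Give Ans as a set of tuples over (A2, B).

ρ[G→G2, A→A2]: schema becomes (G2, A2, B); tuples unchanged.
Q ⋈ ρ_{G→G2, A→A2}(Q) (natural join on B): {(12, d, 18, 12, d), (12, d, 18, 18, t), (12, d, 18, 30, x), (12, t, 21, 12, t), (12, t, 21, 17, n), (12, t, 21, 29, q), (12, t, 21, 38, w), (12, t, 21, 5, q), (12, t, 21, 9, n), (17, n, 21, 12, t), (17, n, 21, 17, n), (17, n, 21, 29, q), (17, n, 21, 38, w), (17, n, 21, 5, q), (17, n, 21, 9, n), (18, t, 18, 12, d), (18, t, 18, 18, t), (18, t, 18, 30, x), (29, q, 21, 12, t), (29, q, 21, 17, n), (29, q, 21, 29, q), (29, q, 21, 38, w), (29, q, 21, 5, q), (29, q, 21, 9, n), (30, x, 18, 12, d), (30, x, 18, 18, t), (30, x, 18, 30, x), (35, y, 22, 35, y), (38, w, 21, 12, t), (38, w, 21, 17, n), (38, w, 21, 29, q), (38, w, 21, 38, w), (38, w, 21, 5, q), (38, w, 21, 9, n), (5, q, 21, 12, t), (5, q, 21, 17, n), (5, q, 21, 29, q), (5, q, 21, 38, w), (5, q, 21, 5, q), (5, q, 21, 9, n), (9, n, 21, 12, t), (9, n, 21, 17, n), (9, n, 21, 29, q), (9, n, 21, 38, w), (9, n, 21, 5, q), (9, n, 21, 9, n)}
σ[A ≠ A2]: keep tuples satisfying A ≠ A2 → {(12, d, 18, 18, t), (12, d, 18, 30, x), (12, t, 21, 17, n), (12, t, 21, 29, q), (12, t, 21, 38, w), (12, t, 21, 5, q), (12, t, 21, 9, n), (17, n, 21, 12, t), (17, n, 21, 29, q), (17, n, 21, 38, w), (17, n, 21, 5, q), (18, t, 18, 12, d), (18, t, 18, 30, x), (29, q, 21, 12, t), (29, q, 21, 17, n), (29, q, 21, 38, w), (29, q, 21, 9, n), (30, x, 18, 12, d), (30, x, 18, 18, t), (38, w, 21, 12, t), (38, w, 21, 17, n), (38, w, 21, 29, q), (38, w, 21, 5, q), (38, w, 21, 9, n), (5, q, 21, 12, t), (5, q, 21, 17, n), (5, q, 21, 38, w), (5, q, 21, 9, n), (9, n, 21, 12, t), (9, n, 21, 29, q), (9, n, 21, 38, w), (9, n, 21, 5, q)}
π[A2, B]: project onto (A2, B) (25 duplicate(s) eliminated) → {(d, 18), (n, 21), (q, 21), (t, 18), (t, 21), (w, 21), (x, 18)}

{(d, 18), (n, 21), (q, 21), (t, 18), (t, 21), (w, 21), (x, 18)}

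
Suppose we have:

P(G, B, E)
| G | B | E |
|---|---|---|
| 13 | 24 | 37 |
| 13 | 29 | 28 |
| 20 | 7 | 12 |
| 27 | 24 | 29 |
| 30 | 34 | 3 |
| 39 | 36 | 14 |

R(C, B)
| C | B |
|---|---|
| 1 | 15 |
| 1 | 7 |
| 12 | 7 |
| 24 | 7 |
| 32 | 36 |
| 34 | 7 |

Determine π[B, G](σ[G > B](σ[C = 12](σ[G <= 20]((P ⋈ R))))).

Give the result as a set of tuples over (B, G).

{(7, 20)}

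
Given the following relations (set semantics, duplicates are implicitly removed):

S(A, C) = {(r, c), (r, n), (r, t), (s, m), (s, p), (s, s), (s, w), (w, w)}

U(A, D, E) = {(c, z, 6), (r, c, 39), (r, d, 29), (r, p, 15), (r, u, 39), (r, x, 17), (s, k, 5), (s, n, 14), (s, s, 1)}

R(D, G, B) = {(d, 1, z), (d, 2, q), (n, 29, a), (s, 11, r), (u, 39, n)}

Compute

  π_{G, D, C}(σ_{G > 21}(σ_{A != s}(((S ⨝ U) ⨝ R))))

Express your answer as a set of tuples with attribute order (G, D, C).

{(39, u, c), (39, u, n), (39, u, t)}

S ⋈ U (natural join on A): {(r, c, c, 39), (r, c, d, 29), (r, c, p, 15), (r, c, u, 39), (r, c, x, 17), (r, n, c, 39), (r, n, d, 29), (r, n, p, 15), (r, n, u, 39), (r, n, x, 17), (r, t, c, 39), (r, t, d, 29), (r, t, p, 15), (r, t, u, 39), (r, t, x, 17), (s, m, k, 5), (s, m, n, 14), (s, m, s, 1), (s, p, k, 5), (s, p, n, 14), (s, p, s, 1), (s, s, k, 5), (s, s, n, 14), (s, s, s, 1), (s, w, k, 5), (s, w, n, 14), (s, w, s, 1)}
(S ⨝ U) ⋈ R (natural join on D): {(r, c, d, 29, 1, z), (r, c, d, 29, 2, q), (r, c, u, 39, 39, n), (r, n, d, 29, 1, z), (r, n, d, 29, 2, q), (r, n, u, 39, 39, n), (r, t, d, 29, 1, z), (r, t, d, 29, 2, q), (r, t, u, 39, 39, n), (s, m, n, 14, 29, a), (s, m, s, 1, 11, r), (s, p, n, 14, 29, a), (s, p, s, 1, 11, r), (s, s, n, 14, 29, a), (s, s, s, 1, 11, r), (s, w, n, 14, 29, a), (s, w, s, 1, 11, r)}
Selection A != s: {(r, c, d, 29, 1, z), (r, c, d, 29, 2, q), (r, c, u, 39, 39, n), (r, n, d, 29, 1, z), (r, n, d, 29, 2, q), (r, n, u, 39, 39, n), (r, t, d, 29, 1, z), (r, t, d, 29, 2, q), (r, t, u, 39, 39, n)}
Selection G > 21: {(r, c, u, 39, 39, n), (r, n, u, 39, 39, n), (r, t, u, 39, 39, n)}
π[G, D, C]: project onto (G, D, C) → {(39, u, c), (39, u, n), (39, u, t)}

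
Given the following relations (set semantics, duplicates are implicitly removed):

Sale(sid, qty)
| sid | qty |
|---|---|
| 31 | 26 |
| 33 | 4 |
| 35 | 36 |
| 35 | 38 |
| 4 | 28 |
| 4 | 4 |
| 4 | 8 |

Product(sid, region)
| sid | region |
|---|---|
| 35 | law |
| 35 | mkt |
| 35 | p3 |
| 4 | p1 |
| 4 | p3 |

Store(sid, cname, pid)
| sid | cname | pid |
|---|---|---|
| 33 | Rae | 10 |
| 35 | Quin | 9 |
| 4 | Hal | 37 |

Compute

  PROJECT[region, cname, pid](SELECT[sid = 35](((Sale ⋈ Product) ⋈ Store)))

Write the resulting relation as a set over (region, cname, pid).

{(law, Quin, 9), (mkt, Quin, 9), (p3, Quin, 9)}

Natural join on sid: {(35, 36, law), (35, 36, mkt), (35, 36, p3), (35, 38, law), (35, 38, mkt), (35, 38, p3), (4, 28, p1), (4, 28, p3), (4, 4, p1), (4, 4, p3), (4, 8, p1), (4, 8, p3)}
Natural join on sid: {(35, 36, law, Quin, 9), (35, 36, mkt, Quin, 9), (35, 36, p3, Quin, 9), (35, 38, law, Quin, 9), (35, 38, mkt, Quin, 9), (35, 38, p3, Quin, 9), (4, 28, p1, Hal, 37), (4, 28, p3, Hal, 37), (4, 4, p1, Hal, 37), (4, 4, p3, Hal, 37), (4, 8, p1, Hal, 37), (4, 8, p3, Hal, 37)}
σ[sid = 35]: keep tuples satisfying sid = 35 → {(35, 36, law, Quin, 9), (35, 36, mkt, Quin, 9), (35, 36, p3, Quin, 9), (35, 38, law, Quin, 9), (35, 38, mkt, Quin, 9), (35, 38, p3, Quin, 9)}
Keep only column(s) region, cname, pid (3 duplicate(s) eliminated): {(law, Quin, 9), (mkt, Quin, 9), (p3, Quin, 9)}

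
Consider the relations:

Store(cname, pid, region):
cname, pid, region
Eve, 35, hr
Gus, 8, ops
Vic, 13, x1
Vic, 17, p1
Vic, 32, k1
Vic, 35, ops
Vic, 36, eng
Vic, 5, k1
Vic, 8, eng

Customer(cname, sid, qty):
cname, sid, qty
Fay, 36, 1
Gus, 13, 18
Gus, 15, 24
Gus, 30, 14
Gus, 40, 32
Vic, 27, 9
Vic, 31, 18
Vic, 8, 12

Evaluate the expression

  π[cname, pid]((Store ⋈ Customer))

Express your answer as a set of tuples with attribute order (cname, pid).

Natural join on cname: {(Gus, 8, ops, 13, 18), (Gus, 8, ops, 15, 24), (Gus, 8, ops, 30, 14), (Gus, 8, ops, 40, 32), (Vic, 13, x1, 27, 9), (Vic, 13, x1, 31, 18), (Vic, 13, x1, 8, 12), (Vic, 17, p1, 27, 9), (Vic, 17, p1, 31, 18), (Vic, 17, p1, 8, 12), (Vic, 32, k1, 27, 9), (Vic, 32, k1, 31, 18), (Vic, 32, k1, 8, 12), (Vic, 35, ops, 27, 9), (Vic, 35, ops, 31, 18), (Vic, 35, ops, 8, 12), (Vic, 36, eng, 27, 9), (Vic, 36, eng, 31, 18), (Vic, 36, eng, 8, 12), (Vic, 5, k1, 27, 9), (Vic, 5, k1, 31, 18), (Vic, 5, k1, 8, 12), (Vic, 8, eng, 27, 9), (Vic, 8, eng, 31, 18), (Vic, 8, eng, 8, 12)}
π[cname, pid]: project onto (cname, pid) (17 duplicate(s) eliminated) → {(Gus, 8), (Vic, 13), (Vic, 17), (Vic, 32), (Vic, 35), (Vic, 36), (Vic, 5), (Vic, 8)}

{(Gus, 8), (Vic, 13), (Vic, 17), (Vic, 32), (Vic, 35), (Vic, 36), (Vic, 5), (Vic, 8)}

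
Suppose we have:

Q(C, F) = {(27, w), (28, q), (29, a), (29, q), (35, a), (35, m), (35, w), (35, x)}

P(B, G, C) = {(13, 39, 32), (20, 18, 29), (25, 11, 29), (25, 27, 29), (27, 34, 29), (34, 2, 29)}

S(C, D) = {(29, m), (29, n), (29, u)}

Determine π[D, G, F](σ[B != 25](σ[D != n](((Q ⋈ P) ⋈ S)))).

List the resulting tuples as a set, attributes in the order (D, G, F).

{(m, 18, a), (m, 18, q), (m, 2, a), (m, 2, q), (m, 34, a), (m, 34, q), (u, 18, a), (u, 18, q), (u, 2, a), (u, 2, q), (u, 34, a), (u, 34, q)}

Q ⋈ P (natural join on C): {(29, a, 20, 18), (29, a, 25, 11), (29, a, 25, 27), (29, a, 27, 34), (29, a, 34, 2), (29, q, 20, 18), (29, q, 25, 11), (29, q, 25, 27), (29, q, 27, 34), (29, q, 34, 2)}
(Q ⋈ P) ⋈ S (natural join on C): {(29, a, 20, 18, m), (29, a, 20, 18, n), (29, a, 20, 18, u), (29, a, 25, 11, m), (29, a, 25, 11, n), (29, a, 25, 11, u), (29, a, 25, 27, m), (29, a, 25, 27, n), (29, a, 25, 27, u), (29, a, 27, 34, m), (29, a, 27, 34, n), (29, a, 27, 34, u), (29, a, 34, 2, m), (29, a, 34, 2, n), (29, a, 34, 2, u), (29, q, 20, 18, m), (29, q, 20, 18, n), (29, q, 20, 18, u), (29, q, 25, 11, m), (29, q, 25, 11, n), (29, q, 25, 11, u), (29, q, 25, 27, m), (29, q, 25, 27, n), (29, q, 25, 27, u), (29, q, 27, 34, m), (29, q, 27, 34, n), (29, q, 27, 34, u), (29, q, 34, 2, m), (29, q, 34, 2, n), (29, q, 34, 2, u)}
σ[D != n]: keep tuples satisfying D != n → {(29, a, 20, 18, m), (29, a, 20, 18, u), (29, a, 25, 11, m), (29, a, 25, 11, u), (29, a, 25, 27, m), (29, a, 25, 27, u), (29, a, 27, 34, m), (29, a, 27, 34, u), (29, a, 34, 2, m), (29, a, 34, 2, u), (29, q, 20, 18, m), (29, q, 20, 18, u), (29, q, 25, 11, m), (29, q, 25, 11, u), (29, q, 25, 27, m), (29, q, 25, 27, u), (29, q, 27, 34, m), (29, q, 27, 34, u), (29, q, 34, 2, m), (29, q, 34, 2, u)}
σ[B != 25]: keep tuples satisfying B != 25 → {(29, a, 20, 18, m), (29, a, 20, 18, u), (29, a, 27, 34, m), (29, a, 27, 34, u), (29, a, 34, 2, m), (29, a, 34, 2, u), (29, q, 20, 18, m), (29, q, 20, 18, u), (29, q, 27, 34, m), (29, q, 27, 34, u), (29, q, 34, 2, m), (29, q, 34, 2, u)}
Projecting to D, G, F: {(m, 18, a), (m, 18, q), (m, 2, a), (m, 2, q), (m, 34, a), (m, 34, q), (u, 18, a), (u, 18, q), (u, 2, a), (u, 2, q), (u, 34, a), (u, 34, q)}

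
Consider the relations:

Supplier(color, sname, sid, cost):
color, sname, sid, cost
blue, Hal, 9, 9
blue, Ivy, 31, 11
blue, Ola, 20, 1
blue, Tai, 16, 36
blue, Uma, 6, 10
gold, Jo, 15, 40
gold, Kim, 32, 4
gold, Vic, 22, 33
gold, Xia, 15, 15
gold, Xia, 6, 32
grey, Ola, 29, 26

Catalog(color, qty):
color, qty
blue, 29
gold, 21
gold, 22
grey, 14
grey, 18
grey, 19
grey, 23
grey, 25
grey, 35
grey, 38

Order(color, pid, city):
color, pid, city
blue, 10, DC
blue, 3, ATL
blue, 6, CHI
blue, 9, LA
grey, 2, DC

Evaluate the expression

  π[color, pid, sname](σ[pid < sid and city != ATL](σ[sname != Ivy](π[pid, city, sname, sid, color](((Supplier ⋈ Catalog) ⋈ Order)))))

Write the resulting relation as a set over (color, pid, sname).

{(blue, 10, Ola), (blue, 10, Tai), (blue, 6, Hal), (blue, 6, Ola), (blue, 6, Tai), (blue, 9, Ola), (blue, 9, Tai), (grey, 2, Ola)}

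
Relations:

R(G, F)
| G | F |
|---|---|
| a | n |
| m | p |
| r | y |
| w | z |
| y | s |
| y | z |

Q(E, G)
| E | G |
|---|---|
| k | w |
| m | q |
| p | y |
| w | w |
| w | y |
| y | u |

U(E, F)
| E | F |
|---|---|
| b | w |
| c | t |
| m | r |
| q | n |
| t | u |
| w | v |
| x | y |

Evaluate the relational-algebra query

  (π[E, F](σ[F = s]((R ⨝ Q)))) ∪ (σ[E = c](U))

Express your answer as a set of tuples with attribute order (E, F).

{(c, t), (p, s), (w, s)}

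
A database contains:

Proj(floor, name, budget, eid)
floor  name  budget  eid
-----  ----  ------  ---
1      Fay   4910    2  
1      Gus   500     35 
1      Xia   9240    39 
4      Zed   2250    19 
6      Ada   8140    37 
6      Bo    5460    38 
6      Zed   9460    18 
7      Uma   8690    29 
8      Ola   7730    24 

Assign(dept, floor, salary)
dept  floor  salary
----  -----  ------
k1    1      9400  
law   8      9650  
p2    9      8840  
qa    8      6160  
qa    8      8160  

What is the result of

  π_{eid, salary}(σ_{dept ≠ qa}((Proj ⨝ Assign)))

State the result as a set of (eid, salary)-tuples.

{(2, 9400), (24, 9650), (35, 9400), (39, 9400)}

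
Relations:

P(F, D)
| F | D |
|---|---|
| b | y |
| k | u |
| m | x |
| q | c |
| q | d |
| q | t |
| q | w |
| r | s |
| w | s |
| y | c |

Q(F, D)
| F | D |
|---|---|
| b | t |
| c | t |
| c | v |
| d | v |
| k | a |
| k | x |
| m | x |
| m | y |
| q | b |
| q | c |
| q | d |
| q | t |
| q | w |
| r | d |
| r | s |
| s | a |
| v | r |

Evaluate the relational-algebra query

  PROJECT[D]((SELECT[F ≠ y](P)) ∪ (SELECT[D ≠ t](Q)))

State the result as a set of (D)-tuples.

{a, b, c, d, r, s, t, u, v, w, x, y}

Apply σ_{F ≠ y}; surviving tuples: {(b, y), (k, u), (m, x), (q, c), (q, d), (q, t), (q, w), (r, s), (w, s)}
Apply σ_{D ≠ t}; surviving tuples: {(c, v), (d, v), (k, a), (k, x), (m, x), (m, y), (q, b), (q, c), (q, d), (q, w), (r, d), (r, s), (s, a), (v, r)}
Union: {(b, y), (k, u), (m, x), (q, c), (q, d), (q, t), (q, w), (r, s), (w, s)} with {(c, v), (d, v), (k, a), (k, x), (m, x), (m, y), (q, b), (q, c), (q, d), (q, w), (r, d), (r, s), (s, a), (v, r)} → {(b, y), (c, v), (d, v), (k, a), (k, u), (k, x), (m, x), (m, y), (q, b), (q, c), (q, d), (q, t), (q, w), (r, d), (r, s), (s, a), (v, r), (w, s)}
Keep only column(s) D (6 duplicate(s) eliminated): {a, b, c, d, r, s, t, u, v, w, x, y}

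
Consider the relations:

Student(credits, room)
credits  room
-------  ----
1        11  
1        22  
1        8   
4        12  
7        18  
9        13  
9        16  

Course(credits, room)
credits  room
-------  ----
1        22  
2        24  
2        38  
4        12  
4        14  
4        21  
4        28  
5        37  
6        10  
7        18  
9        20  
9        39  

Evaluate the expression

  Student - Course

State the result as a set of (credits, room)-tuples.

{(1, 11), (1, 8), (9, 13), (9, 16)}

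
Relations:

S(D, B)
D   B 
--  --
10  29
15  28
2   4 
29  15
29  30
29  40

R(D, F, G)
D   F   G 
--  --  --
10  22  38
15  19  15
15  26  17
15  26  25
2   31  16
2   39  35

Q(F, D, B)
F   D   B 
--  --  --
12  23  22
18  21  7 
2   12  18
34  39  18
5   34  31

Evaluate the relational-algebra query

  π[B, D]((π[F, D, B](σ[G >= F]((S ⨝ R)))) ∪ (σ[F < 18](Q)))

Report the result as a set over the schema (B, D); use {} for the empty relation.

{(18, 12), (22, 23), (29, 10), (31, 34)}

Natural join on D: {(10, 29, 22, 38), (15, 28, 19, 15), (15, 28, 26, 17), (15, 28, 26, 25), (2, 4, 31, 16), (2, 4, 39, 35)}
Apply σ_{G >= F}; surviving tuples: {(10, 29, 22, 38)}
π_{F, D, B} gives {(22, 10, 29)}.
Apply σ_{F < 18}; surviving tuples: {(12, 23, 22), (2, 12, 18), (5, 34, 31)}
Taking the union: {(12, 23, 22), (2, 12, 18), (22, 10, 29), (5, 34, 31)}
π_{B, D} gives {(18, 12), (22, 23), (29, 10), (31, 34)}.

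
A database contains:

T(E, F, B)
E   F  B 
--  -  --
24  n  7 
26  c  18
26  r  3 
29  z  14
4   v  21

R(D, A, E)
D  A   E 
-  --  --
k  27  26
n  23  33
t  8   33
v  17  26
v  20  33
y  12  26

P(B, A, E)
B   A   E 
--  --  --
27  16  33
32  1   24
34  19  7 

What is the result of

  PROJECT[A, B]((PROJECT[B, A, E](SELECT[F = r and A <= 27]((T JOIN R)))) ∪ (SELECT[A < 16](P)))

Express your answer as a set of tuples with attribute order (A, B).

{(1, 32), (12, 3), (17, 3), (27, 3)}

Joining T and R on E yields {(26, c, 18, k, 27), (26, c, 18, v, 17), (26, c, 18, y, 12), (26, r, 3, k, 27), (26, r, 3, v, 17), (26, r, 3, y, 12)}.
σ[F = r and A <= 27]: keep tuples satisfying F = r and A <= 27 → {(26, r, 3, k, 27), (26, r, 3, v, 17), (26, r, 3, y, 12)}
Keep only column(s) B, A, E: {(3, 12, 26), (3, 17, 26), (3, 27, 26)}
σ[A < 16]: keep tuples satisfying A < 16 → {(32, 1, 24)}
Taking the union: {(3, 12, 26), (3, 17, 26), (3, 27, 26), (32, 1, 24)}
Keep only column(s) A, B: {(1, 32), (12, 3), (17, 3), (27, 3)}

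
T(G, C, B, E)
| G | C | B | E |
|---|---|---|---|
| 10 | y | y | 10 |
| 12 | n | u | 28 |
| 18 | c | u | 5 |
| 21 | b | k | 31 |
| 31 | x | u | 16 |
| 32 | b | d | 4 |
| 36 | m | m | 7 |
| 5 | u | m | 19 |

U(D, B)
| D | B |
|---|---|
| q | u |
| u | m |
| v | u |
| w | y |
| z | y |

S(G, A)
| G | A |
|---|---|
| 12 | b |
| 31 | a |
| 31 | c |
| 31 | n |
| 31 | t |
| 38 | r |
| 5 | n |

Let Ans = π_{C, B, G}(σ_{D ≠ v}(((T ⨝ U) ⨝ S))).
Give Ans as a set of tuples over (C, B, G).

{(n, u, 12), (u, m, 5), (x, u, 31)}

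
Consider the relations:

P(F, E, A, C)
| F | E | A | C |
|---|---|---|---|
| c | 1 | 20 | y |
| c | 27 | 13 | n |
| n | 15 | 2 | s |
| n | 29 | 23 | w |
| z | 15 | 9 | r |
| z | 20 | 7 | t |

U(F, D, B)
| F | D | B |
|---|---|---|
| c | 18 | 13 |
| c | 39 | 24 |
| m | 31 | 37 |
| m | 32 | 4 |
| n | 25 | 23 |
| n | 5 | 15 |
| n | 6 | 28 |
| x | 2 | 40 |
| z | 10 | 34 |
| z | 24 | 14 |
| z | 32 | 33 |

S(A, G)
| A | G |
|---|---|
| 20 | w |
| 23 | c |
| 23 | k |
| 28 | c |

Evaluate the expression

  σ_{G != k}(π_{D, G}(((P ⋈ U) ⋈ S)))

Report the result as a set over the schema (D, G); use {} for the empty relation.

P ⋈ U (natural join on F): {(c, 1, 20, y, 18, 13), (c, 1, 20, y, 39, 24), (c, 27, 13, n, 18, 13), (c, 27, 13, n, 39, 24), (n, 15, 2, s, 25, 23), (n, 15, 2, s, 5, 15), (n, 15, 2, s, 6, 28), (n, 29, 23, w, 25, 23), (n, 29, 23, w, 5, 15), (n, 29, 23, w, 6, 28), (z, 15, 9, r, 10, 34), (z, 15, 9, r, 24, 14), (z, 15, 9, r, 32, 33), (z, 20, 7, t, 10, 34), (z, 20, 7, t, 24, 14), (z, 20, 7, t, 32, 33)}
(P ⋈ U) ⋈ S (natural join on A): {(c, 1, 20, y, 18, 13, w), (c, 1, 20, y, 39, 24, w), (n, 29, 23, w, 25, 23, c), (n, 29, 23, w, 25, 23, k), (n, 29, 23, w, 5, 15, c), (n, 29, 23, w, 5, 15, k), (n, 29, 23, w, 6, 28, c), (n, 29, 23, w, 6, 28, k)}
π_{D, G} gives {(18, w), (25, c), (25, k), (39, w), (5, c), (5, k), (6, c), (6, k)}.
σ[G != k]: keep tuples satisfying G != k → {(18, w), (25, c), (39, w), (5, c), (6, c)}

{(18, w), (25, c), (39, w), (5, c), (6, c)}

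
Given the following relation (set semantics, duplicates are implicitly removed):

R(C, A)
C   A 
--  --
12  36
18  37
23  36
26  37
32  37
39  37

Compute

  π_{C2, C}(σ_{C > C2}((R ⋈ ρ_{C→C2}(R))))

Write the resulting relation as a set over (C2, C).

{(12, 23), (18, 26), (18, 32), (18, 39), (26, 32), (26, 39), (32, 39)}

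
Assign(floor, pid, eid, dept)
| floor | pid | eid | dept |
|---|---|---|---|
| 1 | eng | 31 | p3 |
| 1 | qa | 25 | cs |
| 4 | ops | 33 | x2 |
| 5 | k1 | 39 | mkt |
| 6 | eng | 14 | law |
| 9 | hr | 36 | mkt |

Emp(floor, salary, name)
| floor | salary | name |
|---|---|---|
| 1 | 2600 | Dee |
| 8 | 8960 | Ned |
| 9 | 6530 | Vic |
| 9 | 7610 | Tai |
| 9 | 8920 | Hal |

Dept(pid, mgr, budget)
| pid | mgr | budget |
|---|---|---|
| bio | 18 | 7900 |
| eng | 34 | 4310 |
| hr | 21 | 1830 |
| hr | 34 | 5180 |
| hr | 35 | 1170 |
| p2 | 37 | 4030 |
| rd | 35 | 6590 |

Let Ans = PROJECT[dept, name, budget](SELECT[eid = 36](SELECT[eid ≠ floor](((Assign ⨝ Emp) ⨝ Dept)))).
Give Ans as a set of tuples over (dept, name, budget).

Natural join on floor: {(1, eng, 31, p3, 2600, Dee), (1, qa, 25, cs, 2600, Dee), (9, hr, 36, mkt, 6530, Vic), (9, hr, 36, mkt, 7610, Tai), (9, hr, 36, mkt, 8920, Hal)}
Natural join on pid: {(1, eng, 31, p3, 2600, Dee, 34, 4310), (9, hr, 36, mkt, 6530, Vic, 21, 1830), (9, hr, 36, mkt, 6530, Vic, 34, 5180), (9, hr, 36, mkt, 6530, Vic, 35, 1170), (9, hr, 36, mkt, 7610, Tai, 21, 1830), (9, hr, 36, mkt, 7610, Tai, 34, 5180), (9, hr, 36, mkt, 7610, Tai, 35, 1170), (9, hr, 36, mkt, 8920, Hal, 21, 1830), (9, hr, 36, mkt, 8920, Hal, 34, 5180), (9, hr, 36, mkt, 8920, Hal, 35, 1170)}
Filtering on eid ≠ floor leaves {(1, eng, 31, p3, 2600, Dee, 34, 4310), (9, hr, 36, mkt, 6530, Vic, 21, 1830), (9, hr, 36, mkt, 6530, Vic, 34, 5180), (9, hr, 36, mkt, 6530, Vic, 35, 1170), (9, hr, 36, mkt, 7610, Tai, 21, 1830), (9, hr, 36, mkt, 7610, Tai, 34, 5180), (9, hr, 36, mkt, 7610, Tai, 35, 1170), (9, hr, 36, mkt, 8920, Hal, 21, 1830), (9, hr, 36, mkt, 8920, Hal, 34, 5180), (9, hr, 36, mkt, 8920, Hal, 35, 1170)}.
Filtering on eid = 36 leaves {(9, hr, 36, mkt, 6530, Vic, 21, 1830), (9, hr, 36, mkt, 6530, Vic, 34, 5180), (9, hr, 36, mkt, 6530, Vic, 35, 1170), (9, hr, 36, mkt, 7610, Tai, 21, 1830), (9, hr, 36, mkt, 7610, Tai, 34, 5180), (9, hr, 36, mkt, 7610, Tai, 35, 1170), (9, hr, 36, mkt, 8920, Hal, 21, 1830), (9, hr, 36, mkt, 8920, Hal, 34, 5180), (9, hr, 36, mkt, 8920, Hal, 35, 1170)}.
π_{dept, name, budget} gives {(mkt, Hal, 1170), (mkt, Hal, 1830), (mkt, Hal, 5180), (mkt, Tai, 1170), (mkt, Tai, 1830), (mkt, Tai, 5180), (mkt, Vic, 1170), (mkt, Vic, 1830), (mkt, Vic, 5180)}.

{(mkt, Hal, 1170), (mkt, Hal, 1830), (mkt, Hal, 5180), (mkt, Tai, 1170), (mkt, Tai, 1830), (mkt, Tai, 5180), (mkt, Vic, 1170), (mkt, Vic, 1830), (mkt, Vic, 5180)}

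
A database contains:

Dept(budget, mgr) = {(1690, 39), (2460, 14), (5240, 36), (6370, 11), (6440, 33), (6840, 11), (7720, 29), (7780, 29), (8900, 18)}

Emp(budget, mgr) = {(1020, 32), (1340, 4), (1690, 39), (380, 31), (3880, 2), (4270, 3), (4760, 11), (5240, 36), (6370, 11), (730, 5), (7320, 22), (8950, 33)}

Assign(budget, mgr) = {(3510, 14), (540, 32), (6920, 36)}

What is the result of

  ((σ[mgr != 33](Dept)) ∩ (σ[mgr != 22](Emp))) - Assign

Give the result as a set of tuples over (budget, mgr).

{(1690, 39), (5240, 36), (6370, 11)}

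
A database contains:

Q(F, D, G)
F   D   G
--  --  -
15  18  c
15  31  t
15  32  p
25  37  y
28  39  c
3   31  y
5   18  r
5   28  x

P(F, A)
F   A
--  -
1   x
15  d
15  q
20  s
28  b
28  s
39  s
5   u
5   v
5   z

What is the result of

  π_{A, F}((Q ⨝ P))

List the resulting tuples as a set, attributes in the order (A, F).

Joining Q and P on F yields {(15, 18, c, d), (15, 18, c, q), (15, 31, t, d), (15, 31, t, q), (15, 32, p, d), (15, 32, p, q), (28, 39, c, b), (28, 39, c, s), (5, 18, r, u), (5, 18, r, v), (5, 18, r, z), (5, 28, x, u), (5, 28, x, v), (5, 28, x, z)}.
π[A, F]: project onto (A, F) (7 duplicate(s) eliminated) → {(b, 28), (d, 15), (q, 15), (s, 28), (u, 5), (v, 5), (z, 5)}

{(b, 28), (d, 15), (q, 15), (s, 28), (u, 5), (v, 5), (z, 5)}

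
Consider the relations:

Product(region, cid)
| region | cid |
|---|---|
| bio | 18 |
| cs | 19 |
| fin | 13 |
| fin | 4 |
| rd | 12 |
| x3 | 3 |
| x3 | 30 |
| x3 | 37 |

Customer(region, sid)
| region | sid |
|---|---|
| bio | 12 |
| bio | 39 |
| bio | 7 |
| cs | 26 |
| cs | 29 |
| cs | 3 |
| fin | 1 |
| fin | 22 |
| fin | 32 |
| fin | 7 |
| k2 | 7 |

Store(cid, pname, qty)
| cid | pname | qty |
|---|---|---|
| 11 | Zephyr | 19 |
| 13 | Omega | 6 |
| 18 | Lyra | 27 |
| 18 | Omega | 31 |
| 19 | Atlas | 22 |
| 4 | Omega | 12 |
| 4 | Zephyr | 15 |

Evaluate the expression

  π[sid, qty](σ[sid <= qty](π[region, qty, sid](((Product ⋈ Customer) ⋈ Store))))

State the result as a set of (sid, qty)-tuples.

{(1, 12), (1, 15), (1, 6), (12, 27), (12, 31), (3, 22), (7, 12), (7, 15), (7, 27), (7, 31)}

Product ⋈ Customer (natural join on region): {(bio, 18, 12), (bio, 18, 39), (bio, 18, 7), (cs, 19, 26), (cs, 19, 29), (cs, 19, 3), (fin, 13, 1), (fin, 13, 22), (fin, 13, 32), (fin, 13, 7), (fin, 4, 1), (fin, 4, 22), (fin, 4, 32), (fin, 4, 7)}
(Product ⋈ Customer) ⋈ Store (natural join on cid): {(bio, 18, 12, Lyra, 27), (bio, 18, 12, Omega, 31), (bio, 18, 39, Lyra, 27), (bio, 18, 39, Omega, 31), (bio, 18, 7, Lyra, 27), (bio, 18, 7, Omega, 31), (cs, 19, 26, Atlas, 22), (cs, 19, 29, Atlas, 22), (cs, 19, 3, Atlas, 22), (fin, 13, 1, Omega, 6), (fin, 13, 22, Omega, 6), (fin, 13, 32, Omega, 6), (fin, 13, 7, Omega, 6), (fin, 4, 1, Omega, 12), (fin, 4, 1, Zephyr, 15), (fin, 4, 22, Omega, 12), (fin, 4, 22, Zephyr, 15), (fin, 4, 32, Omega, 12), (fin, 4, 32, Zephyr, 15), (fin, 4, 7, Omega, 12), (fin, 4, 7, Zephyr, 15)}
π_{region, qty, sid} gives {(bio, 27, 12), (bio, 27, 39), (bio, 27, 7), (bio, 31, 12), (bio, 31, 39), (bio, 31, 7), (cs, 22, 26), (cs, 22, 29), (cs, 22, 3), (fin, 12, 1), (fin, 12, 22), (fin, 12, 32), (fin, 12, 7), (fin, 15, 1), (fin, 15, 22), (fin, 15, 32), (fin, 15, 7), (fin, 6, 1), (fin, 6, 22), (fin, 6, 32), (fin, 6, 7)}.
σ[sid <= qty]: keep tuples satisfying sid <= qty → {(bio, 27, 12), (bio, 27, 7), (bio, 31, 12), (bio, 31, 7), (cs, 22, 3), (fin, 12, 1), (fin, 12, 7), (fin, 15, 1), (fin, 15, 7), (fin, 6, 1)}
π_{sid, qty} gives {(1, 12), (1, 15), (1, 6), (12, 27), (12, 31), (3, 22), (7, 12), (7, 15), (7, 27), (7, 31)}.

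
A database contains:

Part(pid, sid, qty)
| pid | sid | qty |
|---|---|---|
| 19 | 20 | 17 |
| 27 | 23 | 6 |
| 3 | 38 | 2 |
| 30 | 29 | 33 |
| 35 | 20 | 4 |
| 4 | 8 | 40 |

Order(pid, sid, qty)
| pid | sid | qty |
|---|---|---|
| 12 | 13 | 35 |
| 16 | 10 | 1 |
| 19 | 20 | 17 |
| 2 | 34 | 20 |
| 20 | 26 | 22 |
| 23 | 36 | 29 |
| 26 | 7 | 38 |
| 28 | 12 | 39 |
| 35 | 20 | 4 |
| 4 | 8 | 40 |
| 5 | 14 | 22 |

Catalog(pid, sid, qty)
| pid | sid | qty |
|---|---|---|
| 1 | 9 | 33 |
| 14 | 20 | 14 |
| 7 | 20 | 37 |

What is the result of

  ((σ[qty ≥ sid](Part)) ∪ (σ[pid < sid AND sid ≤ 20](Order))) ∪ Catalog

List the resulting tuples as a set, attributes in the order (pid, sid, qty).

σ[qty ≥ sid]: keep tuples satisfying qty ≥ sid → {(30, 29, 33), (4, 8, 40)}
σ[pid < sid AND sid ≤ 20]: keep tuples satisfying pid < sid AND sid ≤ 20 → {(12, 13, 35), (19, 20, 17), (4, 8, 40), (5, 14, 22)}
Union: {(30, 29, 33), (4, 8, 40)} with {(12, 13, 35), (19, 20, 17), (4, 8, 40), (5, 14, 22)} → {(12, 13, 35), (19, 20, 17), (30, 29, 33), (4, 8, 40), (5, 14, 22)}
Union: {(12, 13, 35), (19, 20, 17), (30, 29, 33), (4, 8, 40), (5, 14, 22)} with {(1, 9, 33), (14, 20, 14), (7, 20, 37)} → {(1, 9, 33), (12, 13, 35), (14, 20, 14), (19, 20, 17), (30, 29, 33), (4, 8, 40), (5, 14, 22), (7, 20, 37)}

{(1, 9, 33), (12, 13, 35), (14, 20, 14), (19, 20, 17), (30, 29, 33), (4, 8, 40), (5, 14, 22), (7, 20, 37)}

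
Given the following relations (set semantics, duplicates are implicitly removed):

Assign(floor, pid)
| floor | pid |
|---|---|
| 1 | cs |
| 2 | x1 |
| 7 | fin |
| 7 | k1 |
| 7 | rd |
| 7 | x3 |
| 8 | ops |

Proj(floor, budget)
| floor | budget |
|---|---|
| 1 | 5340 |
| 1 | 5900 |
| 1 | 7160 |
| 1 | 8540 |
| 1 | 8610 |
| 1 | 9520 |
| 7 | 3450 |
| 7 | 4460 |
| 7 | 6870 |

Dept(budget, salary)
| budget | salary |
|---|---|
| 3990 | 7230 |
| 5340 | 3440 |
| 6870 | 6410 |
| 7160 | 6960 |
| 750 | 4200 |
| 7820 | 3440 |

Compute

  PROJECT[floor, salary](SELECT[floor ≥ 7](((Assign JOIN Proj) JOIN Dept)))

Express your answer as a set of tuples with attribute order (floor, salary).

{(7, 6410)}

Assign ⋈ Proj (natural join on floor): {(1, cs, 5340), (1, cs, 5900), (1, cs, 7160), (1, cs, 8540), (1, cs, 8610), (1, cs, 9520), (7, fin, 3450), (7, fin, 4460), (7, fin, 6870), (7, k1, 3450), (7, k1, 4460), (7, k1, 6870), (7, rd, 3450), (7, rd, 4460), (7, rd, 6870), (7, x3, 3450), (7, x3, 4460), (7, x3, 6870)}
(Assign JOIN Proj) ⋈ Dept (natural join on budget): {(1, cs, 5340, 3440), (1, cs, 7160, 6960), (7, fin, 6870, 6410), (7, k1, 6870, 6410), (7, rd, 6870, 6410), (7, x3, 6870, 6410)}
σ[floor ≥ 7]: keep tuples satisfying floor ≥ 7 → {(7, fin, 6870, 6410), (7, k1, 6870, 6410), (7, rd, 6870, 6410), (7, x3, 6870, 6410)}
Keep only column(s) floor, salary (3 duplicate(s) eliminated): {(7, 6410)}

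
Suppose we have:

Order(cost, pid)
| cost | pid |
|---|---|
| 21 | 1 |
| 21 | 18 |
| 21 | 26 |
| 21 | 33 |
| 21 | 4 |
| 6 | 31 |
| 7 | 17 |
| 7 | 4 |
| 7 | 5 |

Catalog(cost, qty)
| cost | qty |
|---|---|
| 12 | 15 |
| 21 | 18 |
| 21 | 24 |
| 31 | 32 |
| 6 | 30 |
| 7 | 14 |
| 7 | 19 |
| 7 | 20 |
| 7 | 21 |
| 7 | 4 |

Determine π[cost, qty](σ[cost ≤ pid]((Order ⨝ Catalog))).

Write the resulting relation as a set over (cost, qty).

Natural join on cost: {(21, 1, 18), (21, 1, 24), (21, 18, 18), (21, 18, 24), (21, 26, 18), (21, 26, 24), (21, 33, 18), (21, 33, 24), (21, 4, 18), (21, 4, 24), (6, 31, 30), (7, 17, 14), (7, 17, 19), (7, 17, 20), (7, 17, 21), (7, 17, 4), (7, 4, 14), (7, 4, 19), (7, 4, 20), (7, 4, 21), (7, 4, 4), (7, 5, 14), (7, 5, 19), (7, 5, 20), (7, 5, 21), (7, 5, 4)}
σ[cost ≤ pid]: keep tuples satisfying cost ≤ pid → {(21, 26, 18), (21, 26, 24), (21, 33, 18), (21, 33, 24), (6, 31, 30), (7, 17, 14), (7, 17, 19), (7, 17, 20), (7, 17, 21), (7, 17, 4)}
Projecting to cost, qty (2 duplicate(s) eliminated): {(21, 18), (21, 24), (6, 30), (7, 14), (7, 19), (7, 20), (7, 21), (7, 4)}

{(21, 18), (21, 24), (6, 30), (7, 14), (7, 19), (7, 20), (7, 21), (7, 4)}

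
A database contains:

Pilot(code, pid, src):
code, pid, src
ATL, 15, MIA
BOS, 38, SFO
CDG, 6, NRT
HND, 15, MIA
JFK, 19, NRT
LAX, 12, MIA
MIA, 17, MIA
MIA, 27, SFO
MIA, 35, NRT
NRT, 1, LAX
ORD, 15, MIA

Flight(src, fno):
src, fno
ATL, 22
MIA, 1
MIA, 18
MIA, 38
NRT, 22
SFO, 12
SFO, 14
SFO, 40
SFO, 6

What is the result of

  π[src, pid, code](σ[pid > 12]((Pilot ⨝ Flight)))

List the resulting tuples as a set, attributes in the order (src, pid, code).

{(MIA, 15, ATL), (MIA, 15, HND), (MIA, 15, ORD), (MIA, 17, MIA), (NRT, 19, JFK), (NRT, 35, MIA), (SFO, 27, MIA), (SFO, 38, BOS)}

Joining Pilot and Flight on src yields {(ATL, 15, MIA, 1), (ATL, 15, MIA, 18), (ATL, 15, MIA, 38), (BOS, 38, SFO, 12), (BOS, 38, SFO, 14), (BOS, 38, SFO, 40), (BOS, 38, SFO, 6), (CDG, 6, NRT, 22), (HND, 15, MIA, 1), (HND, 15, MIA, 18), (HND, 15, MIA, 38), (JFK, 19, NRT, 22), (LAX, 12, MIA, 1), (LAX, 12, MIA, 18), (LAX, 12, MIA, 38), (MIA, 17, MIA, 1), (MIA, 17, MIA, 18), (MIA, 17, MIA, 38), (MIA, 27, SFO, 12), (MIA, 27, SFO, 14), (MIA, 27, SFO, 40), (MIA, 27, SFO, 6), (MIA, 35, NRT, 22), (ORD, 15, MIA, 1), (ORD, 15, MIA, 18), (ORD, 15, MIA, 38)}.
Apply σ_{pid > 12}; surviving tuples: {(ATL, 15, MIA, 1), (ATL, 15, MIA, 18), (ATL, 15, MIA, 38), (BOS, 38, SFO, 12), (BOS, 38, SFO, 14), (BOS, 38, SFO, 40), (BOS, 38, SFO, 6), (HND, 15, MIA, 1), (HND, 15, MIA, 18), (HND, 15, MIA, 38), (JFK, 19, NRT, 22), (MIA, 17, MIA, 1), (MIA, 17, MIA, 18), (MIA, 17, MIA, 38), (MIA, 27, SFO, 12), (MIA, 27, SFO, 14), (MIA, 27, SFO, 40), (MIA, 27, SFO, 6), (MIA, 35, NRT, 22), (ORD, 15, MIA, 1), (ORD, 15, MIA, 18), (ORD, 15, MIA, 38)}
π_{src, pid, code} gives {(MIA, 15, ATL), (MIA, 15, HND), (MIA, 15, ORD), (MIA, 17, MIA), (NRT, 19, JFK), (NRT, 35, MIA), (SFO, 27, MIA), (SFO, 38, BOS)} (14 duplicate(s) eliminated).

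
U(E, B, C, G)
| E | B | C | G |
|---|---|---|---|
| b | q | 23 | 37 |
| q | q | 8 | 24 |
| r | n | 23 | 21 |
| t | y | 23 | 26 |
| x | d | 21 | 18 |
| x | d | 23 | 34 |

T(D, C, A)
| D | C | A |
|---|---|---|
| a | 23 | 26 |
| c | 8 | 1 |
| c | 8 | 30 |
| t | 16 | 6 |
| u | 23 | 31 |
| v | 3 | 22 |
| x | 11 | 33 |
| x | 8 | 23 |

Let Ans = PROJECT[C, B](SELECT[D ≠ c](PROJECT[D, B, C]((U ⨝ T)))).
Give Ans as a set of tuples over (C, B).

{(23, d), (23, n), (23, q), (23, y), (8, q)}

Natural join on C: {(b, q, 23, 37, a, 26), (b, q, 23, 37, u, 31), (q, q, 8, 24, c, 1), (q, q, 8, 24, c, 30), (q, q, 8, 24, x, 23), (r, n, 23, 21, a, 26), (r, n, 23, 21, u, 31), (t, y, 23, 26, a, 26), (t, y, 23, 26, u, 31), (x, d, 23, 34, a, 26), (x, d, 23, 34, u, 31)}
π[D, B, C]: project onto (D, B, C) (1 duplicate(s) eliminated) → {(a, d, 23), (a, n, 23), (a, q, 23), (a, y, 23), (c, q, 8), (u, d, 23), (u, n, 23), (u, q, 23), (u, y, 23), (x, q, 8)}
Selection D ≠ c: {(a, d, 23), (a, n, 23), (a, q, 23), (a, y, 23), (u, d, 23), (u, n, 23), (u, q, 23), (u, y, 23), (x, q, 8)}
π[C, B]: project onto (C, B) (4 duplicate(s) eliminated) → {(23, d), (23, n), (23, q), (23, y), (8, q)}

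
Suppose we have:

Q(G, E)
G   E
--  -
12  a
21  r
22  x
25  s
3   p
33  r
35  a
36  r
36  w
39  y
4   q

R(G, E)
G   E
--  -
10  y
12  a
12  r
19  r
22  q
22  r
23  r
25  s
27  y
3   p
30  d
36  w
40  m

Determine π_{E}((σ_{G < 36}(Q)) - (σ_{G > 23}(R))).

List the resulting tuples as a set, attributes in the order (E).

σ[G < 36]: keep tuples satisfying G < 36 → {(12, a), (21, r), (22, x), (25, s), (3, p), (33, r), (35, a), (4, q)}
σ[G > 23]: keep tuples satisfying G > 23 → {(25, s), (27, y), (30, d), (36, w), (40, m)}
Set difference of the two operands is {(12, a), (21, r), (22, x), (3, p), (33, r), (35, a), (4, q)}.
Keep only column(s) E (2 duplicate(s) eliminated): {a, p, q, r, x}

{a, p, q, r, x}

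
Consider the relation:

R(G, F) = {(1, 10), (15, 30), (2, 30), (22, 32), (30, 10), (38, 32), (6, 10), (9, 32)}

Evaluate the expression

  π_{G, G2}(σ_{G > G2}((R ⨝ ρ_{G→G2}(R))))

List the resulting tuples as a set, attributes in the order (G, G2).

{(15, 2), (22, 9), (30, 1), (30, 6), (38, 22), (38, 9), (6, 1)}

ρ[G→G2]: schema becomes (G2, F); tuples unchanged.
R ⋈ ρ_{G→G2}(R) (natural join on F): {(1, 10, 1), (1, 10, 30), (1, 10, 6), (15, 30, 15), (15, 30, 2), (2, 30, 15), (2, 30, 2), (22, 32, 22), (22, 32, 38), (22, 32, 9), (30, 10, 1), (30, 10, 30), (30, 10, 6), (38, 32, 22), (38, 32, 38), (38, 32, 9), (6, 10, 1), (6, 10, 30), (6, 10, 6), (9, 32, 22), (9, 32, 38), (9, 32, 9)}
Selection G > G2: {(15, 30, 2), (22, 32, 9), (30, 10, 1), (30, 10, 6), (38, 32, 22), (38, 32, 9), (6, 10, 1)}
π[G, G2]: project onto (G, G2) → {(15, 2), (22, 9), (30, 1), (30, 6), (38, 22), (38, 9), (6, 1)}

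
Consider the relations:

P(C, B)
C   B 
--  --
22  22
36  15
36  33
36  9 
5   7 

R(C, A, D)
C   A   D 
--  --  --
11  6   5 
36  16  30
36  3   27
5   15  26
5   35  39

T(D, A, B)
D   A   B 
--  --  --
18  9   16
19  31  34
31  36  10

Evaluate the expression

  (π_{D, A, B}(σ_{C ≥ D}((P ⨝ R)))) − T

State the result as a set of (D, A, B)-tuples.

Natural join on C: {(36, 15, 16, 30), (36, 15, 3, 27), (36, 33, 16, 30), (36, 33, 3, 27), (36, 9, 16, 30), (36, 9, 3, 27), (5, 7, 15, 26), (5, 7, 35, 39)}
σ[C ≥ D]: keep tuples satisfying C ≥ D → {(36, 15, 16, 30), (36, 15, 3, 27), (36, 33, 16, 30), (36, 33, 3, 27), (36, 9, 16, 30), (36, 9, 3, 27)}
Keep only column(s) D, A, B: {(27, 3, 15), (27, 3, 33), (27, 3, 9), (30, 16, 15), (30, 16, 33), (30, 16, 9)}
Taking the difference: {(27, 3, 15), (27, 3, 33), (27, 3, 9), (30, 16, 15), (30, 16, 33), (30, 16, 9)}

{(27, 3, 15), (27, 3, 33), (27, 3, 9), (30, 16, 15), (30, 16, 33), (30, 16, 9)}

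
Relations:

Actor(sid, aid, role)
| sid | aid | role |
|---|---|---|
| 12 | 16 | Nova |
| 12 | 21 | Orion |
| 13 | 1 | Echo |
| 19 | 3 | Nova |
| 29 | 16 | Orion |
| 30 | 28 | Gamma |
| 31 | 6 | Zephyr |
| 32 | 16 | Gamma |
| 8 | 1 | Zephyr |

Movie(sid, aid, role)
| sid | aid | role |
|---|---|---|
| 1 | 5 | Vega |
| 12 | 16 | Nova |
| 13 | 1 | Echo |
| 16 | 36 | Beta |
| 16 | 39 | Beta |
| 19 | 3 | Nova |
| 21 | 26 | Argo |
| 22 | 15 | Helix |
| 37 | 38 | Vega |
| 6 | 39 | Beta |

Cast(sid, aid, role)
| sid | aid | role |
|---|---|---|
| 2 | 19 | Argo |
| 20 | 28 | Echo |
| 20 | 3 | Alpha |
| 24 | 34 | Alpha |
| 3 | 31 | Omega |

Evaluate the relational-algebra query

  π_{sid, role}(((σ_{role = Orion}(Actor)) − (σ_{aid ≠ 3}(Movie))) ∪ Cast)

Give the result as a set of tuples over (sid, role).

{(12, Orion), (2, Argo), (20, Alpha), (20, Echo), (24, Alpha), (29, Orion), (3, Omega)}

Selection role = Orion: {(12, 21, Orion), (29, 16, Orion)}
Selection aid ≠ 3: {(1, 5, Vega), (12, 16, Nova), (13, 1, Echo), (16, 36, Beta), (16, 39, Beta), (21, 26, Argo), (22, 15, Helix), (37, 38, Vega), (6, 39, Beta)}
Set difference of the two operands is {(12, 21, Orion), (29, 16, Orion)}.
Set union of the two operands is {(12, 21, Orion), (2, 19, Argo), (20, 28, Echo), (20, 3, Alpha), (24, 34, Alpha), (29, 16, Orion), (3, 31, Omega)}.
π[sid, role]: project onto (sid, role) → {(12, Orion), (2, Argo), (20, Alpha), (20, Echo), (24, Alpha), (29, Orion), (3, Omega)}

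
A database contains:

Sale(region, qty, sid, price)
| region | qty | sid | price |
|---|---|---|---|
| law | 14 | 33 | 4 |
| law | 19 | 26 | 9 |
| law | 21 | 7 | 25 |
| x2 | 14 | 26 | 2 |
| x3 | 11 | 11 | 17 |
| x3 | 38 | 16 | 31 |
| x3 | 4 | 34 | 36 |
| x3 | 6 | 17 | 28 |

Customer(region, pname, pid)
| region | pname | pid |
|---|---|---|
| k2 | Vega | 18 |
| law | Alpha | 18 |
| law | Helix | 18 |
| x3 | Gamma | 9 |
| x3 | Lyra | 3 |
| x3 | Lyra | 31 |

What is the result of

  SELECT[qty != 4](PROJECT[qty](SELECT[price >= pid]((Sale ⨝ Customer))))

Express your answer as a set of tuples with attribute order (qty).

Joining Sale and Customer on region yields {(law, 14, 33, 4, Alpha, 18), (law, 14, 33, 4, Helix, 18), (law, 19, 26, 9, Alpha, 18), (law, 19, 26, 9, Helix, 18), (law, 21, 7, 25, Alpha, 18), (law, 21, 7, 25, Helix, 18), (x3, 11, 11, 17, Gamma, 9), (x3, 11, 11, 17, Lyra, 3), (x3, 11, 11, 17, Lyra, 31), (x3, 38, 16, 31, Gamma, 9), (x3, 38, 16, 31, Lyra, 3), (x3, 38, 16, 31, Lyra, 31), (x3, 4, 34, 36, Gamma, 9), (x3, 4, 34, 36, Lyra, 3), (x3, 4, 34, 36, Lyra, 31), (x3, 6, 17, 28, Gamma, 9), (x3, 6, 17, 28, Lyra, 3), (x3, 6, 17, 28, Lyra, 31)}.
Apply σ_{price >= pid}; surviving tuples: {(law, 21, 7, 25, Alpha, 18), (law, 21, 7, 25, Helix, 18), (x3, 11, 11, 17, Gamma, 9), (x3, 11, 11, 17, Lyra, 3), (x3, 38, 16, 31, Gamma, 9), (x3, 38, 16, 31, Lyra, 3), (x3, 38, 16, 31, Lyra, 31), (x3, 4, 34, 36, Gamma, 9), (x3, 4, 34, 36, Lyra, 3), (x3, 4, 34, 36, Lyra, 31), (x3, 6, 17, 28, Gamma, 9), (x3, 6, 17, 28, Lyra, 3)}
π[qty]: project onto (qty) (7 duplicate(s) eliminated) → {11, 21, 38, 4, 6}
Apply σ_{qty != 4}; surviving tuples: {11, 21, 38, 6}

{11, 21, 38, 6}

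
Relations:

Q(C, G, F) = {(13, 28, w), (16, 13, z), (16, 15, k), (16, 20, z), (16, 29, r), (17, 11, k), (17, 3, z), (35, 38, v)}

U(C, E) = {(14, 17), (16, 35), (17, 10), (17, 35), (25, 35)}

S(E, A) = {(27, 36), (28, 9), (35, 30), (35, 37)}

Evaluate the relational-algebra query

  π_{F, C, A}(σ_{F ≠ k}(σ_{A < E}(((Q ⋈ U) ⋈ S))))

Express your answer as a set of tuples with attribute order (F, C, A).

Joining Q and U on C yields {(16, 13, z, 35), (16, 15, k, 35), (16, 20, z, 35), (16, 29, r, 35), (17, 11, k, 10), (17, 11, k, 35), (17, 3, z, 10), (17, 3, z, 35)}.
Joining (Q ⋈ U) and S on E yields {(16, 13, z, 35, 30), (16, 13, z, 35, 37), (16, 15, k, 35, 30), (16, 15, k, 35, 37), (16, 20, z, 35, 30), (16, 20, z, 35, 37), (16, 29, r, 35, 30), (16, 29, r, 35, 37), (17, 11, k, 35, 30), (17, 11, k, 35, 37), (17, 3, z, 35, 30), (17, 3, z, 35, 37)}.
σ[A < E]: keep tuples satisfying A < E → {(16, 13, z, 35, 30), (16, 15, k, 35, 30), (16, 20, z, 35, 30), (16, 29, r, 35, 30), (17, 11, k, 35, 30), (17, 3, z, 35, 30)}
σ[F ≠ k]: keep tuples satisfying F ≠ k → {(16, 13, z, 35, 30), (16, 20, z, 35, 30), (16, 29, r, 35, 30), (17, 3, z, 35, 30)}
Projecting to F, C, A (1 duplicate(s) eliminated): {(r, 16, 30), (z, 16, 30), (z, 17, 30)}

{(r, 16, 30), (z, 16, 30), (z, 17, 30)}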